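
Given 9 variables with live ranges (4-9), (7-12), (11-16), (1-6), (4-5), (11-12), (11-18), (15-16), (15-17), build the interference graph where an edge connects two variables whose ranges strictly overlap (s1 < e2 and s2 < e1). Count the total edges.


Check all pairs for overlapping intervals.
Two intervals (s1,e1) and (s2,e2) overlap if s1 < e2 and s2 < e1.
v0 (4-9) vs v1..v8: overlaps v1, v3, v4 -> 3
v1 (7-12) vs v2..v8: overlaps v2, v5, v6 -> 3
v2 (11-16) vs v3..v8: overlaps v5, v6, v7, v8 -> 4
v3 (1-6) vs v4..v8: overlaps v4 -> 1
v4 (4-5) vs v5..v8: overlaps none -> 0
v5 (11-12) vs v6..v8: overlaps v6 -> 1
v6 (11-18) vs v7..v8: overlaps v7, v8 -> 2
v7 (15-16) vs v8: overlaps v8 -> 1
Total overlapping pairs = 3 + 3 + 4 + 1 + 0 + 1 + 2 + 1 = 15

15


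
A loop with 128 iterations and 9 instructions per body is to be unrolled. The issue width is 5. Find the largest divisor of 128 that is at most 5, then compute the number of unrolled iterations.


Largest divisor of 128 <= 5 is 4
New iterations = 128 / 4 = 32

32


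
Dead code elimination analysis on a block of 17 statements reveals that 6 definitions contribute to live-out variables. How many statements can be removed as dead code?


Dead code = total statements - live definitions
= 17 - 6 = 11

11


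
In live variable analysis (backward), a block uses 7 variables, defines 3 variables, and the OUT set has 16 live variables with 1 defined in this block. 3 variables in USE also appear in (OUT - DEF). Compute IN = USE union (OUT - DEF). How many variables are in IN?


OUT - DEF: 16 - 1 = 15
|IN| = |USE| + |OUT - DEF| - |USE ∩ (OUT - DEF)| = 7 + 15 - 3 = 19

19


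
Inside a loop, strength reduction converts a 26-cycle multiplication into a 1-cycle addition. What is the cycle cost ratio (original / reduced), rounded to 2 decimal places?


Ratio = mult_cost / add_cost = 26 / 1 = 26.0

26.0


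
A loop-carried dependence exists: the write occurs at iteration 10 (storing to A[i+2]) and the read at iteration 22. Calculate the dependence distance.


Distance = read iteration - write iteration
= 22 - 10 = 12

12


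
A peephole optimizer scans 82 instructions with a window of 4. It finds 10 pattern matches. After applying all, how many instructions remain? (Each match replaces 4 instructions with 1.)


Each match removes 3 instructions.
Total removed = 10 * 3 = 30
Remaining = 82 - 30 = 52

52


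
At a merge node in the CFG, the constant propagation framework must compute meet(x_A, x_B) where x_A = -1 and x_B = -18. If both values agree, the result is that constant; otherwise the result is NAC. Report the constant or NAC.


Meet operation: if both paths give the same constant, result is that constant; if they differ, result is NAC (not-a-constant).
Path A: -1, Path B: -18 -> differ
Result: not-a-constant -> NAC

NAC


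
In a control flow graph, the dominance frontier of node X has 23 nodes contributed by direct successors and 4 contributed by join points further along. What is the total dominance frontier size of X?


DF(X) = direct successor contributions + join point contributions
= 23 + 4 = 27

27


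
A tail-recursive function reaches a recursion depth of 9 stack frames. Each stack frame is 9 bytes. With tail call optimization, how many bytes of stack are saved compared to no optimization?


Without TCO: 9 * 9 = 81 bytes
With TCO: reuse 1 frame = 9 bytes
Savings = 81 - 9 = 72

72


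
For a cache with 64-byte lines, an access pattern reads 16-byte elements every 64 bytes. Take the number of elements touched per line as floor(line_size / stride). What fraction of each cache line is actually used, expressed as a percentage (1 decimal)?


Elements per cache line = floor(64 / 64) = 1
Bytes used = 1 * 16 = 16
Utilization = 16 / 64 * 100 = 25.0%

25.0


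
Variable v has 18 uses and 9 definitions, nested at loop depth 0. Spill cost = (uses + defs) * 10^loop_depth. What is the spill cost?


uses + defs = 18 + 9 = 27
10^0 = 1
Spill cost = 27 * 1 = 27

27


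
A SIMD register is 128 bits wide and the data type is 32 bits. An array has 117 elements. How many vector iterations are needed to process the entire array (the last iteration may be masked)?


Width = 128 / 32 = 4 elements per vector op
Iterations = ceil(117 / 4) = 30

30


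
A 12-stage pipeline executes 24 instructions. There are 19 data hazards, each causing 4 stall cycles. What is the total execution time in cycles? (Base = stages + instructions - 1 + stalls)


Base cycles = 12 + 24 - 1 = 35
Total stalls = 19 * 4 = 76
Total = 35 + 76 = 111

111


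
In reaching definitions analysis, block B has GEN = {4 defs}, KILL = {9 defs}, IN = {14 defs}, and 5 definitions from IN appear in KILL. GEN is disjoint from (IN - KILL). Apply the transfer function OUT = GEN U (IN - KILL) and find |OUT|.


IN - KILL: 14 - 5 = 9 surviving definitions
OUT = GEN + surviving = 4 + 9 = 13

13


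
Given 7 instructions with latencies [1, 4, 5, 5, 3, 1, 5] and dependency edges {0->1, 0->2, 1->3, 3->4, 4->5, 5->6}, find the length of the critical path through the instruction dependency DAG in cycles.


Compute longest path through dependency graph: dist(Ik) = max over predecessors of dist + latency(Ik).
dist(I0) = latency 1 = 1
dist(I1) = dist(I0) + 4 = 1 + 4 = 5
dist(I2) = dist(I0) + 5 = 1 + 5 = 6
dist(I3) = dist(I1) + 5 = 5 + 5 = 10
dist(I4) = dist(I3) + 3 = 10 + 3 = 13
dist(I5) = dist(I4) + 1 = 13 + 1 = 14
dist(I6) = dist(I5) + 5 = 14 + 5 = 19
Critical path = max dist = 19

19


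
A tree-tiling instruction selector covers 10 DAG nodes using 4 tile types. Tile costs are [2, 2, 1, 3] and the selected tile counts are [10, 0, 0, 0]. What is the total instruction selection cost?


Total cost = sum(count_i * cost_i)
= 10*2 + 0*2 + 0*1 + 0*3
= 20

20


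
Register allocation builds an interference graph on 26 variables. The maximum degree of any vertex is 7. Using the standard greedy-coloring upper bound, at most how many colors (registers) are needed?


Greedy coloring never needs more than (max_degree + 1) colors: when coloring a vertex, at most max_degree neighbors are already colored.
Upper bound = 7 + 1 = 8

8


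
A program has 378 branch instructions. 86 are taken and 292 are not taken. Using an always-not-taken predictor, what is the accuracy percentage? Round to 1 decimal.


Predictor: always-not-taken
Correct predictions = 292
Accuracy = 292 / 378 * 100 = 77.2%

77.2


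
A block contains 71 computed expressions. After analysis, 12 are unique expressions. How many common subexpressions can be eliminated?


CSE count = total expressions - unique expressions
= 71 - 12 = 59

59


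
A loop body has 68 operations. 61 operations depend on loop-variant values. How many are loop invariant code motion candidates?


Invariant candidates = total - loop-dependent
= 68 - 61 = 7

7


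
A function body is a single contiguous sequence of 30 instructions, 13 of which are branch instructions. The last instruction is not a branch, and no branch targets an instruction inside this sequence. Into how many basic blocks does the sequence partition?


With no in-sequence branch targets, the leaders are the first instruction plus the instruction after each branch.
Number of basic blocks = branches + 1
= 13 + 1 = 14

14


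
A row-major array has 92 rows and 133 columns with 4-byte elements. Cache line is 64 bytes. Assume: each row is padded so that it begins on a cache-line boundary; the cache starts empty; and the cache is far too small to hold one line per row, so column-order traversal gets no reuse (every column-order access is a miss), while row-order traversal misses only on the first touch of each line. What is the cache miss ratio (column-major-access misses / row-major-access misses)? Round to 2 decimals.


Each row occupies 133 * 4 = 532 bytes and starts on a line boundary, so it spans ceil(532 / 64) = 9 cache lines.
Row-major traversal misses (one per line touched): 92 * ceil(133 * 4 / 64) = 828
Column-major traversal misses (no reuse, every access misses): 92 * 133 = 12236
Ratio = 12236 / 828 = 14.78

14.78


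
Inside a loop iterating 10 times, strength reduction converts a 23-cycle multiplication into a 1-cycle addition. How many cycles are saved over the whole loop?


Per-iteration saving = 23 - 1 = 22
Total saved = 10 * 22 = 220

220


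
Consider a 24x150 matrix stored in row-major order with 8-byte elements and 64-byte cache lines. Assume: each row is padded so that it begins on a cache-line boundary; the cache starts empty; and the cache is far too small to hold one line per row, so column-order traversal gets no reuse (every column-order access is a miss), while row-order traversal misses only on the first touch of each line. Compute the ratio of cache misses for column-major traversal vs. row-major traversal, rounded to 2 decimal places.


Each row occupies 150 * 8 = 1200 bytes and starts on a line boundary, so it spans ceil(1200 / 64) = 19 cache lines.
Row-major traversal misses (one per line touched): 24 * ceil(150 * 8 / 64) = 456
Column-major traversal misses (no reuse, every access misses): 24 * 150 = 3600
Ratio = 3600 / 456 = 7.89

7.89


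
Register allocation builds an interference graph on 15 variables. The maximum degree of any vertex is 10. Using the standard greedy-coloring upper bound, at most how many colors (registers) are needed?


Greedy coloring never needs more than (max_degree + 1) colors: when coloring a vertex, at most max_degree neighbors are already colored.
Upper bound = 10 + 1 = 11

11


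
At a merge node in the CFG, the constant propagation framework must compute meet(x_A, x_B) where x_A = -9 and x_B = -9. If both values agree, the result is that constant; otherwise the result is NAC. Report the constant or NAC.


Meet operation: if both paths give the same constant, result is that constant; if they differ, result is NAC (not-a-constant).
Path A: -9, Path B: -9 -> equal
Result: constant -> -9

-9


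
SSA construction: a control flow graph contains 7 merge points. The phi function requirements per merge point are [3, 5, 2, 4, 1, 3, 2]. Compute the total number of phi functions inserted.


Total phi functions = sum of phi functions at each join node
= 3 + 5 + 2 + 4 + 1 + 3 + 2 = 20

20


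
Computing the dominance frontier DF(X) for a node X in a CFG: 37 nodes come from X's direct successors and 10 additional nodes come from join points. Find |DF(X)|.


DF(X) = direct successor contributions + join point contributions
= 37 + 10 = 47

47


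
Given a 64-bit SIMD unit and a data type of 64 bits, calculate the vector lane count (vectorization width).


Width = SIMD bits / data type bits
= 64 / 64 = 1

1


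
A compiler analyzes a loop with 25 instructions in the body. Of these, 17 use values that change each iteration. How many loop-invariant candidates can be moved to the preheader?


Invariant candidates = total - loop-dependent
= 25 - 17 = 8

8


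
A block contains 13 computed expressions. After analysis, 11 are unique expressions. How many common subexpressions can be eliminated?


CSE count = total expressions - unique expressions
= 13 - 11 = 2

2


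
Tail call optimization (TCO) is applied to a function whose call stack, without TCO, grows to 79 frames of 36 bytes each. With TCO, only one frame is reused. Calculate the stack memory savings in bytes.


Without TCO: 79 * 36 = 2844 bytes
With TCO: reuse 1 frame = 36 bytes
Savings = 2844 - 36 = 2808

2808


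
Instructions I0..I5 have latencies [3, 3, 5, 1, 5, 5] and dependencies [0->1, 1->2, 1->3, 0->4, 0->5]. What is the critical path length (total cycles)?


Compute longest path through dependency graph: dist(Ik) = max over predecessors of dist + latency(Ik).
dist(I0) = latency 3 = 3
dist(I1) = dist(I0) + 3 = 3 + 3 = 6
dist(I2) = dist(I1) + 5 = 6 + 5 = 11
dist(I3) = dist(I1) + 1 = 6 + 1 = 7
dist(I4) = dist(I0) + 5 = 3 + 5 = 8
dist(I5) = dist(I0) + 5 = 3 + 5 = 8
Critical path = max dist = 11

11


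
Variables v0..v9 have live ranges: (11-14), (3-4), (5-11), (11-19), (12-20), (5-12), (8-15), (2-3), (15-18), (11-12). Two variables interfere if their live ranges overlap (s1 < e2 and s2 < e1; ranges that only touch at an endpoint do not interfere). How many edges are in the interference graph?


Check all pairs for overlapping intervals.
Two intervals (s1,e1) and (s2,e2) overlap if s1 < e2 and s2 < e1.
v0 (11-14) vs v1..v9: overlaps v3, v4, v5, v6, v9 -> 5
v1 (3-4) vs v2..v9: overlaps none -> 0
v2 (5-11) vs v3..v9: overlaps v5, v6 -> 2
v3 (11-19) vs v4..v9: overlaps v4, v5, v6, v8, v9 -> 5
v4 (12-20) vs v5..v9: overlaps v6, v8 -> 2
v5 (5-12) vs v6..v9: overlaps v6, v9 -> 2
v6 (8-15) vs v7..v9: overlaps v9 -> 1
v7 (2-3) vs v8..v9: overlaps none -> 0
v8 (15-18) vs v9: overlaps none -> 0
Total overlapping pairs = 5 + 0 + 2 + 5 + 2 + 2 + 1 + 0 + 0 = 17

17


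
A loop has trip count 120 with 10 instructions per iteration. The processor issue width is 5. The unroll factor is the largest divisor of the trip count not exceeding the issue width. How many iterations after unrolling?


Largest divisor of 120 <= 5 is 5
New iterations = 120 / 5 = 24

24


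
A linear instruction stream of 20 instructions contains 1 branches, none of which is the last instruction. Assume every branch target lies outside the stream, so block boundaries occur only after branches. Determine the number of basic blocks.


With no in-sequence branch targets, the leaders are the first instruction plus the instruction after each branch.
Number of basic blocks = branches + 1
= 1 + 1 = 2

2


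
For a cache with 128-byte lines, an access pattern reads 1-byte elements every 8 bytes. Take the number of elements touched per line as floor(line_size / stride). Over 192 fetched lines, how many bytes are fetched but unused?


Elements per line = floor(128 / 8) = 16
Bytes used per line = 16 * 1 = 16
Wasted per line = 128 - 16 = 112
Total wasted = 112 * 192 = 21504

21504


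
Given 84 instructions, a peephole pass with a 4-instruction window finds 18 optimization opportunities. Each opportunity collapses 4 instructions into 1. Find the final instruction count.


Each match removes 3 instructions.
Total removed = 18 * 3 = 54
Remaining = 84 - 54 = 30

30


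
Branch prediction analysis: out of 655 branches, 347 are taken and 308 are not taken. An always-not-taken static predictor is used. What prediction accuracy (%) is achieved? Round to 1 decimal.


Predictor: always-not-taken
Correct predictions = 308
Accuracy = 308 / 655 * 100 = 47.0%

47.0


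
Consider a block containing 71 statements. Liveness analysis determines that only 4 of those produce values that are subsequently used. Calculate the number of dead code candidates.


Dead code = total statements - live definitions
= 71 - 4 = 67

67


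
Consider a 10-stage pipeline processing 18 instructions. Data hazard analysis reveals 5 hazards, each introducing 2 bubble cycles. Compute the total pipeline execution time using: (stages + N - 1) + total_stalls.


Base cycles = 10 + 18 - 1 = 27
Total stalls = 5 * 2 = 10
Total = 27 + 10 = 37

37


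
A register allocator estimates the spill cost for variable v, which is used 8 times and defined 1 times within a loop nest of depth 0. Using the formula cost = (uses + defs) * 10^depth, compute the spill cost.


uses + defs = 8 + 1 = 9
10^0 = 1
Spill cost = 9 * 1 = 9

9


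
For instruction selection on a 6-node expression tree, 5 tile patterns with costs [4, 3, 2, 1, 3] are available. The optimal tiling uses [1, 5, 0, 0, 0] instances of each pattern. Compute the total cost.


Total cost = sum(count_i * cost_i)
= 1*4 + 5*3 + 0*2 + 0*1 + 0*3
= 19

19


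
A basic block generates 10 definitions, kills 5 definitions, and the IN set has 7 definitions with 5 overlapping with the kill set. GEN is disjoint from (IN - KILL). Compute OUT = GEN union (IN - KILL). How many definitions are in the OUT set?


IN - KILL: 7 - 5 = 2 surviving definitions
OUT = GEN + surviving = 10 + 2 = 12

12


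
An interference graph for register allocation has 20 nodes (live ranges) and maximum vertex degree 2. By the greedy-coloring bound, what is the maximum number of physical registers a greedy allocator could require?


Greedy coloring never needs more than (max_degree + 1) colors: when coloring a vertex, at most max_degree neighbors are already colored.
Upper bound = 2 + 1 = 3

3


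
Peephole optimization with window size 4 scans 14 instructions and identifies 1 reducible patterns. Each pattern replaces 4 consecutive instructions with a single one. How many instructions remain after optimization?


Each match removes 3 instructions.
Total removed = 1 * 3 = 3
Remaining = 14 - 3 = 11

11


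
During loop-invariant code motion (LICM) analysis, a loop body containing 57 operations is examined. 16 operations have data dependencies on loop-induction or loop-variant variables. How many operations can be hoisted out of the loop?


Invariant candidates = total - loop-dependent
= 57 - 16 = 41

41


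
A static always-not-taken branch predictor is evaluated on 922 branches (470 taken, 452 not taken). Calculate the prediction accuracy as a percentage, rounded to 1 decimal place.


Predictor: always-not-taken
Correct predictions = 452
Accuracy = 452 / 922 * 100 = 49.0%

49.0


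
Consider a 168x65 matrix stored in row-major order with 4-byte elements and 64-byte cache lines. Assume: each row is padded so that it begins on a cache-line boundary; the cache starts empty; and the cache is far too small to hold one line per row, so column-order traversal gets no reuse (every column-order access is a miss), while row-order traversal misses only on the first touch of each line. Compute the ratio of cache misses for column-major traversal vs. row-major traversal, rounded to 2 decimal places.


Each row occupies 65 * 4 = 260 bytes and starts on a line boundary, so it spans ceil(260 / 64) = 5 cache lines.
Row-major traversal misses (one per line touched): 168 * ceil(65 * 4 / 64) = 840
Column-major traversal misses (no reuse, every access misses): 168 * 65 = 10920
Ratio = 10920 / 840 = 13.0

13.0


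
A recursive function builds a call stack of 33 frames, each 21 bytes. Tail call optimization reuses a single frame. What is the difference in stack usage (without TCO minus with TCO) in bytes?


Without TCO: 33 * 21 = 693 bytes
With TCO: reuse 1 frame = 21 bytes
Savings = 693 - 21 = 672

672


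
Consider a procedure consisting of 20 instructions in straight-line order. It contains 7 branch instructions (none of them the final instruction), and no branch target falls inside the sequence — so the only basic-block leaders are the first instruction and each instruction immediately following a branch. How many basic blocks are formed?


With no in-sequence branch targets, the leaders are the first instruction plus the instruction after each branch.
Number of basic blocks = branches + 1
= 7 + 1 = 8

8


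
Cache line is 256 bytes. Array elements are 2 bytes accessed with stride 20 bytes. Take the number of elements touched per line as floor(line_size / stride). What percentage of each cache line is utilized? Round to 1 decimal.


Elements per cache line = floor(256 / 20) = 12
Bytes used = 12 * 2 = 24
Utilization = 24 / 256 * 100 = 9.4%

9.4


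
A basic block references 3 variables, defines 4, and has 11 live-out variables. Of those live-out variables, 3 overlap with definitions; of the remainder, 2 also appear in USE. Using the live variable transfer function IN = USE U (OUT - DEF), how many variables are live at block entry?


OUT - DEF: 11 - 3 = 8
|IN| = |USE| + |OUT - DEF| - |USE ∩ (OUT - DEF)| = 3 + 8 - 2 = 9

9


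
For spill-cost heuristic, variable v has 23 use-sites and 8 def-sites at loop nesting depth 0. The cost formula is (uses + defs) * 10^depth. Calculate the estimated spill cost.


uses + defs = 23 + 8 = 31
10^0 = 1
Spill cost = 31 * 1 = 31

31


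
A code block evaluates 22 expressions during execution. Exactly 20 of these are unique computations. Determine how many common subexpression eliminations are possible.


CSE count = total expressions - unique expressions
= 22 - 20 = 2

2


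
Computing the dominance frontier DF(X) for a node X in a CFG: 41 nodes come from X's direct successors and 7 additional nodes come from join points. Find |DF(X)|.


DF(X) = direct successor contributions + join point contributions
= 41 + 7 = 48

48


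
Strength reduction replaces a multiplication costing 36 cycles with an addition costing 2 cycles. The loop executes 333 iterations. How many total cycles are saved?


Per-iteration saving = 36 - 2 = 34
Total saved = 333 * 34 = 11322

11322


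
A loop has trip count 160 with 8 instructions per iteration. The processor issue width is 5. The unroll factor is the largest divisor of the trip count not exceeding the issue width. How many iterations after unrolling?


Largest divisor of 160 <= 5 is 5
New iterations = 160 / 5 = 32

32


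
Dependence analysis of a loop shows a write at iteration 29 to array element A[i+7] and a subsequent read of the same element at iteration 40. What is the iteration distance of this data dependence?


Distance = read iteration - write iteration
= 40 - 29 = 11

11


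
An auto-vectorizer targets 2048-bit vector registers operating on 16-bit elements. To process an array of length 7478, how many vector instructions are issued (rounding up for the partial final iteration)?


Width = 2048 / 16 = 128 elements per vector op
Iterations = ceil(7478 / 128) = 59

59


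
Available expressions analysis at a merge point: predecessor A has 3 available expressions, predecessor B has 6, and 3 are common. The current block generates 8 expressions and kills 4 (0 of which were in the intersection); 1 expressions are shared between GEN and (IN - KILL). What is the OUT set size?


IN = intersection of predecessors = 3
IN - KILL = 3 - 0 = 3
|OUT| = |GEN| + |IN - KILL| - |GEN ∩ (IN - KILL)| = 8 + 3 - 1 = 10

10


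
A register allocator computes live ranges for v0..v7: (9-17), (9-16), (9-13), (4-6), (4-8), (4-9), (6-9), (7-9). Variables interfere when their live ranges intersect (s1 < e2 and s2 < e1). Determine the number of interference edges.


Check all pairs for overlapping intervals.
Two intervals (s1,e1) and (s2,e2) overlap if s1 < e2 and s2 < e1.
v0 (9-17) vs v1..v7: overlaps v1, v2 -> 2
v1 (9-16) vs v2..v7: overlaps v2 -> 1
v2 (9-13) vs v3..v7: overlaps none -> 0
v3 (4-6) vs v4..v7: overlaps v4, v5 -> 2
v4 (4-8) vs v5..v7: overlaps v5, v6, v7 -> 3
v5 (4-9) vs v6..v7: overlaps v6, v7 -> 2
v6 (6-9) vs v7: overlaps v7 -> 1
Total overlapping pairs = 2 + 1 + 0 + 2 + 3 + 2 + 1 = 11

11


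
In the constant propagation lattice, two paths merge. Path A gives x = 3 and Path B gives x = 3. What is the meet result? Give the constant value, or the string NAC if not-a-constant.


Meet operation: if both paths give the same constant, result is that constant; if they differ, result is NAC (not-a-constant).
Path A: 3, Path B: 3 -> equal
Result: constant -> 3

3


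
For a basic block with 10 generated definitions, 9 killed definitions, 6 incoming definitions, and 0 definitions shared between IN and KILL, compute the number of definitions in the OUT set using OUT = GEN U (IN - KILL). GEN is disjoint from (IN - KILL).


IN - KILL: 6 - 0 = 6 surviving definitions
OUT = GEN + surviving = 10 + 6 = 16

16


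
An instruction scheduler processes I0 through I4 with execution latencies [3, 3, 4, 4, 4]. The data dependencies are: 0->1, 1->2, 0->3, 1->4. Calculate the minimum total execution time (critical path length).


Compute longest path through dependency graph: dist(Ik) = max over predecessors of dist + latency(Ik).
dist(I0) = latency 3 = 3
dist(I1) = dist(I0) + 3 = 3 + 3 = 6
dist(I2) = dist(I1) + 4 = 6 + 4 = 10
dist(I3) = dist(I0) + 4 = 3 + 4 = 7
dist(I4) = dist(I1) + 4 = 6 + 4 = 10
Critical path = max dist = 10

10


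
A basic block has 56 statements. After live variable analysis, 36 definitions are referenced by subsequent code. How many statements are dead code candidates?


Dead code = total statements - live definitions
= 56 - 36 = 20

20


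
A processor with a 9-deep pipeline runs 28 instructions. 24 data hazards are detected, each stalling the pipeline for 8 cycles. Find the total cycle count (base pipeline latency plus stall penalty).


Base cycles = 9 + 28 - 1 = 36
Total stalls = 24 * 8 = 192
Total = 36 + 192 = 228

228


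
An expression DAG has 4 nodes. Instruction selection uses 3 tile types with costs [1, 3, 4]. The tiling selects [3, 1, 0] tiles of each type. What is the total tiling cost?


Total cost = sum(count_i * cost_i)
= 3*1 + 1*3 + 0*4
= 6

6


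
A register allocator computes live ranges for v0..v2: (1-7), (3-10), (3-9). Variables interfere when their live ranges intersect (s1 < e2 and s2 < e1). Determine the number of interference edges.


Check all pairs for overlapping intervals.
Two intervals (s1,e1) and (s2,e2) overlap if s1 < e2 and s2 < e1.
v0 (1-7) vs v1..v2: overlaps v1, v2 -> 2
v1 (3-10) vs v2: overlaps v2 -> 1
Total overlapping pairs = 2 + 1 = 3

3


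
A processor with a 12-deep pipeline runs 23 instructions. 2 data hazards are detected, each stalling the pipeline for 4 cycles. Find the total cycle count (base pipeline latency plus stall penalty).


Base cycles = 12 + 23 - 1 = 34
Total stalls = 2 * 4 = 8
Total = 34 + 8 = 42

42


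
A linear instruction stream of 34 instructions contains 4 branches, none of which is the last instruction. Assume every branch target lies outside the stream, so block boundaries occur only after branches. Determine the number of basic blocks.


With no in-sequence branch targets, the leaders are the first instruction plus the instruction after each branch.
Number of basic blocks = branches + 1
= 4 + 1 = 5

5


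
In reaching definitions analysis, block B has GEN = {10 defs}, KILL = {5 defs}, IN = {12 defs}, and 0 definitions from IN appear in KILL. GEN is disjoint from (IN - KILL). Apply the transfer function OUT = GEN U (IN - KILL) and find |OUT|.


IN - KILL: 12 - 0 = 12 surviving definitions
OUT = GEN + surviving = 10 + 12 = 22

22


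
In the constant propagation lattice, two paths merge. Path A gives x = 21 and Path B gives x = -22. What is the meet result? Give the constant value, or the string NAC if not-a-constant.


Meet operation: if both paths give the same constant, result is that constant; if they differ, result is NAC (not-a-constant).
Path A: 21, Path B: -22 -> differ
Result: not-a-constant -> NAC

NAC


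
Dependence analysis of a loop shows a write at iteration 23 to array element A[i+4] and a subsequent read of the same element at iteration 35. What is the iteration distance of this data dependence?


Distance = read iteration - write iteration
= 35 - 23 = 12

12


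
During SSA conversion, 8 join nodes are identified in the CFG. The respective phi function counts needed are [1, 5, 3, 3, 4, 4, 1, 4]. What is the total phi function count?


Total phi functions = sum of phi functions at each join node
= 1 + 5 + 3 + 3 + 4 + 4 + 1 + 4 = 25

25


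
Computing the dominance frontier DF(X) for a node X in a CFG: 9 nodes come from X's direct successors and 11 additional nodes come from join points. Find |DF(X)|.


DF(X) = direct successor contributions + join point contributions
= 9 + 11 = 20

20


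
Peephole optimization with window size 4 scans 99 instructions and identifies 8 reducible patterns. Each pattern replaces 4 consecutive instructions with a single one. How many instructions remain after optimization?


Each match removes 3 instructions.
Total removed = 8 * 3 = 24
Remaining = 99 - 24 = 75

75


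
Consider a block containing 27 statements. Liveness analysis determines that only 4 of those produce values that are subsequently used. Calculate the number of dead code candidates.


Dead code = total statements - live definitions
= 27 - 4 = 23

23


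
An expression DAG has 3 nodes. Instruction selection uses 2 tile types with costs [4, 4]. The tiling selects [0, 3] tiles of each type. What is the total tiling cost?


Total cost = sum(count_i * cost_i)
= 0*4 + 3*4
= 12

12


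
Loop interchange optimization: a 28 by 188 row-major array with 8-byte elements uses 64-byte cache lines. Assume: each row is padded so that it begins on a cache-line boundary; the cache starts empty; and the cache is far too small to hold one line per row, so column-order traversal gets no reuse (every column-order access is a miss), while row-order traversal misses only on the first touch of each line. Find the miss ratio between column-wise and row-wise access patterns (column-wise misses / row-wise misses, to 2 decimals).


Each row occupies 188 * 8 = 1504 bytes and starts on a line boundary, so it spans ceil(1504 / 64) = 24 cache lines.
Row-major traversal misses (one per line touched): 28 * ceil(188 * 8 / 64) = 672
Column-major traversal misses (no reuse, every access misses): 28 * 188 = 5264
Ratio = 5264 / 672 = 7.83

7.83


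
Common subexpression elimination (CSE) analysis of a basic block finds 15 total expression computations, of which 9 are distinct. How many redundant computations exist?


CSE count = total expressions - unique expressions
= 15 - 9 = 6

6


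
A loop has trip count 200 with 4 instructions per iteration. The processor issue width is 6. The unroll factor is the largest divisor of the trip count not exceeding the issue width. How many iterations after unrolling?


Largest divisor of 200 <= 6 is 5
New iterations = 200 / 5 = 40

40


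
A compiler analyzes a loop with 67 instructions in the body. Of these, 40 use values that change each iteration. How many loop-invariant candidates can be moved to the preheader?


Invariant candidates = total - loop-dependent
= 67 - 40 = 27

27


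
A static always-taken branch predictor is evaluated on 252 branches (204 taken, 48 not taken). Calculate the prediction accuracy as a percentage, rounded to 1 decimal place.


Predictor: always-taken
Correct predictions = 204
Accuracy = 204 / 252 * 100 = 81.0%

81.0


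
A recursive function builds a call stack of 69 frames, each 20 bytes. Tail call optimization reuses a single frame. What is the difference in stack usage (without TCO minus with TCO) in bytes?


Without TCO: 69 * 20 = 1380 bytes
With TCO: reuse 1 frame = 20 bytes
Savings = 1380 - 20 = 1360

1360


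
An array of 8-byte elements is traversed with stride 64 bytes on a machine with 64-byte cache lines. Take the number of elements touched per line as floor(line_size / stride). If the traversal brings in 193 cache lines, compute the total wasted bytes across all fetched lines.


Elements per line = floor(64 / 64) = 1
Bytes used per line = 1 * 8 = 8
Wasted per line = 64 - 8 = 56
Total wasted = 56 * 193 = 10808

10808


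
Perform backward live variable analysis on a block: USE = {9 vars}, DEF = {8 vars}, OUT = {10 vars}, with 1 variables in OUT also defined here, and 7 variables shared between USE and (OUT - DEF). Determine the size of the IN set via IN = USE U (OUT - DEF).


OUT - DEF: 10 - 1 = 9
|IN| = |USE| + |OUT - DEF| - |USE ∩ (OUT - DEF)| = 9 + 9 - 7 = 11

11


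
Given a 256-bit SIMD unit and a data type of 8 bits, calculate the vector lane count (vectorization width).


Width = SIMD bits / data type bits
= 256 / 8 = 32

32


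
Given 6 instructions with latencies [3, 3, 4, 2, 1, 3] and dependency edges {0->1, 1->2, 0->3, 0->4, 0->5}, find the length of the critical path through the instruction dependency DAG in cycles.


Compute longest path through dependency graph: dist(Ik) = max over predecessors of dist + latency(Ik).
dist(I0) = latency 3 = 3
dist(I1) = dist(I0) + 3 = 3 + 3 = 6
dist(I2) = dist(I1) + 4 = 6 + 4 = 10
dist(I3) = dist(I0) + 2 = 3 + 2 = 5
dist(I4) = dist(I0) + 1 = 3 + 1 = 4
dist(I5) = dist(I0) + 3 = 3 + 3 = 6
Critical path = max dist = 10

10


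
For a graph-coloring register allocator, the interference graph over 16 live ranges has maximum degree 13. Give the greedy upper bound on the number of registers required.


Greedy coloring never needs more than (max_degree + 1) colors: when coloring a vertex, at most max_degree neighbors are already colored.
Upper bound = 13 + 1 = 14

14


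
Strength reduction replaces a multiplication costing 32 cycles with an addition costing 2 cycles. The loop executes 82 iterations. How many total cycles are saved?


Per-iteration saving = 32 - 2 = 30
Total saved = 82 * 30 = 2460

2460


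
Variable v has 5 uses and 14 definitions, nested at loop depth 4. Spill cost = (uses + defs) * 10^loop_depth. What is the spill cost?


uses + defs = 5 + 14 = 19
10^4 = 10000
Spill cost = 19 * 10000 = 190000

190000


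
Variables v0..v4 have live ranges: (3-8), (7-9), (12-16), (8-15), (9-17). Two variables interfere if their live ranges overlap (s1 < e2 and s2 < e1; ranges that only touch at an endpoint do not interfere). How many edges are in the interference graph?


Check all pairs for overlapping intervals.
Two intervals (s1,e1) and (s2,e2) overlap if s1 < e2 and s2 < e1.
v0 (3-8) vs v1..v4: overlaps v1 -> 1
v1 (7-9) vs v2..v4: overlaps v3 -> 1
v2 (12-16) vs v3..v4: overlaps v3, v4 -> 2
v3 (8-15) vs v4: overlaps v4 -> 1
Total overlapping pairs = 1 + 1 + 2 + 1 = 5

5


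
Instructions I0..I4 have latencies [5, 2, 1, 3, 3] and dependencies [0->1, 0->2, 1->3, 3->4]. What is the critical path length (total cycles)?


Compute longest path through dependency graph: dist(Ik) = max over predecessors of dist + latency(Ik).
dist(I0) = latency 5 = 5
dist(I1) = dist(I0) + 2 = 5 + 2 = 7
dist(I2) = dist(I0) + 1 = 5 + 1 = 6
dist(I3) = dist(I1) + 3 = 7 + 3 = 10
dist(I4) = dist(I3) + 3 = 10 + 3 = 13
Critical path = max dist = 13

13


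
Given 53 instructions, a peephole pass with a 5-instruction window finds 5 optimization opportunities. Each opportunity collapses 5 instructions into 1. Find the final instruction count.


Each match removes 4 instructions.
Total removed = 5 * 4 = 20
Remaining = 53 - 20 = 33

33


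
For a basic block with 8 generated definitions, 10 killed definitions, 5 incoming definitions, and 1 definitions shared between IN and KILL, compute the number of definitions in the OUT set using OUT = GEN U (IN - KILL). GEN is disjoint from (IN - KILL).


IN - KILL: 5 - 1 = 4 surviving definitions
OUT = GEN + surviving = 8 + 4 = 12

12


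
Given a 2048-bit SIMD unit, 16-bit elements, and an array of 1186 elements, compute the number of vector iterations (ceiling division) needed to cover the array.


Width = 2048 / 16 = 128 elements per vector op
Iterations = ceil(1186 / 128) = 10

10


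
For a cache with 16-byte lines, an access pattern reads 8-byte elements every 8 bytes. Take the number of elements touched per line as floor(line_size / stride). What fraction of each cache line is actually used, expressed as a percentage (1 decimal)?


Elements per cache line = floor(16 / 8) = 2
Bytes used = 2 * 8 = 16
Utilization = 16 / 16 * 100 = 100.0%

100.0


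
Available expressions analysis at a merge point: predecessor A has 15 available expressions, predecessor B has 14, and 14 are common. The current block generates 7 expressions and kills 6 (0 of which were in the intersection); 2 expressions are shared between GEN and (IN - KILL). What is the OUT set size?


IN = intersection of predecessors = 14
IN - KILL = 14 - 0 = 14
|OUT| = |GEN| + |IN - KILL| - |GEN ∩ (IN - KILL)| = 7 + 14 - 2 = 19

19


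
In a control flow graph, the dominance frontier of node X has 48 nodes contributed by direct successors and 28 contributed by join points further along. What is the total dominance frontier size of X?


DF(X) = direct successor contributions + join point contributions
= 48 + 28 = 76

76


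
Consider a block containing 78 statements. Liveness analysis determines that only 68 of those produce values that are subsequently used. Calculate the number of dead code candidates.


Dead code = total statements - live definitions
= 78 - 68 = 10

10


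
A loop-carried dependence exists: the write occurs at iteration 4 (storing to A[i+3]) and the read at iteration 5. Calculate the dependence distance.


Distance = read iteration - write iteration
= 5 - 4 = 1

1


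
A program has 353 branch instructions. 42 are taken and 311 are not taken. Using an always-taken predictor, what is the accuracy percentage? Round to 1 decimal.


Predictor: always-taken
Correct predictions = 42
Accuracy = 42 / 353 * 100 = 11.9%

11.9


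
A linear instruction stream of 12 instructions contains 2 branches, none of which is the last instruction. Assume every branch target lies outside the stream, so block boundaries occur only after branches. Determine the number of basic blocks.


With no in-sequence branch targets, the leaders are the first instruction plus the instruction after each branch.
Number of basic blocks = branches + 1
= 2 + 1 = 3

3


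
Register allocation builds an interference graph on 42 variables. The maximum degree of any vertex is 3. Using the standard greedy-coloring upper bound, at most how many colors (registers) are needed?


Greedy coloring never needs more than (max_degree + 1) colors: when coloring a vertex, at most max_degree neighbors are already colored.
Upper bound = 3 + 1 = 4

4


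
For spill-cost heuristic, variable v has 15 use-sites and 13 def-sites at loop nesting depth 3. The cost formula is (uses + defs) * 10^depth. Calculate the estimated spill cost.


uses + defs = 15 + 13 = 28
10^3 = 1000
Spill cost = 28 * 1000 = 28000

28000


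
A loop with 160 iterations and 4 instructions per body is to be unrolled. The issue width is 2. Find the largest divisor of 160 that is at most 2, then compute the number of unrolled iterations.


Largest divisor of 160 <= 2 is 2
New iterations = 160 / 2 = 80

80


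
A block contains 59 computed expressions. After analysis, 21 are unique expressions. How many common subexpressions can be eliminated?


CSE count = total expressions - unique expressions
= 59 - 21 = 38

38


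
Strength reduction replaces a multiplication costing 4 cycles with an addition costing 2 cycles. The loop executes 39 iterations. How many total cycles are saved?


Per-iteration saving = 4 - 2 = 2
Total saved = 39 * 2 = 78

78


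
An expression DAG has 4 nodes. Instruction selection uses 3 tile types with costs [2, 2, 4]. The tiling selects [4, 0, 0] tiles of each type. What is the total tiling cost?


Total cost = sum(count_i * cost_i)
= 4*2 + 0*2 + 0*4
= 8

8


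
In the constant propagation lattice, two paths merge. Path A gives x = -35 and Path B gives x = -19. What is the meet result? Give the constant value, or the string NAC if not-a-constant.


Meet operation: if both paths give the same constant, result is that constant; if they differ, result is NAC (not-a-constant).
Path A: -35, Path B: -19 -> differ
Result: not-a-constant -> NAC

NAC


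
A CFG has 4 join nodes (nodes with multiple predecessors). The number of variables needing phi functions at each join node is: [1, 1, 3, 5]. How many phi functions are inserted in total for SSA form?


Total phi functions = sum of phi functions at each join node
= 1 + 1 + 3 + 5 = 10

10


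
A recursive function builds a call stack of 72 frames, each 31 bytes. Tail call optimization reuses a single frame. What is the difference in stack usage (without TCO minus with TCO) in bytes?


Without TCO: 72 * 31 = 2232 bytes
With TCO: reuse 1 frame = 31 bytes
Savings = 2232 - 31 = 2201

2201


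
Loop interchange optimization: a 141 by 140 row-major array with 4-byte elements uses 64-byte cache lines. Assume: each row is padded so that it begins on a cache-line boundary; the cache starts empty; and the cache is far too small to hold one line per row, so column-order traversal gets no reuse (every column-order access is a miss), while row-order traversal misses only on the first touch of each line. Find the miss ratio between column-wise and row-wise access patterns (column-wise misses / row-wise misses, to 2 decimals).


Each row occupies 140 * 4 = 560 bytes and starts on a line boundary, so it spans ceil(560 / 64) = 9 cache lines.
Row-major traversal misses (one per line touched): 141 * ceil(140 * 4 / 64) = 1269
Column-major traversal misses (no reuse, every access misses): 141 * 140 = 19740
Ratio = 19740 / 1269 = 15.56

15.56
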